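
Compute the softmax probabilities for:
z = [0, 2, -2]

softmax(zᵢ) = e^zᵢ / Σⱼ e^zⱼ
p = [0.1173, 0.8668, 0.0159]

exp(z) = [1, 7.389, 0.1353]
Sum = 8.524
p = [0.1173, 0.8668, 0.0159]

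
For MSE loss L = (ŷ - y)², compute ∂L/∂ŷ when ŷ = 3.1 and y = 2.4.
∂L/∂ŷ = 1.4

∂L/∂ŷ = 2(ŷ - y) = 2(3.1 - 2.4) = 2(0.7) = 1.4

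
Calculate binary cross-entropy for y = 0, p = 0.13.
L = 0.1393

L = -0·log(0.13) - 1·log(0.87) = -log(0.87) = 0.1393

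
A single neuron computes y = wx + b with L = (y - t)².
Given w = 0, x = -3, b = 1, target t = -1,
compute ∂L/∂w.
∂L/∂w = -12

y = wx + b = (0)(-3) + 1 = 1
∂L/∂y = 2(y - t) = 2(1 - -1) = 4
∂y/∂w = x = -3
∂L/∂w = ∂L/∂y · ∂y/∂w = 4 × -3 = -12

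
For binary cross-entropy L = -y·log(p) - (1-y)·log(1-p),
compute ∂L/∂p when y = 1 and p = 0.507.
∂L/∂p = -1.972

∂L/∂p = -y/p + (1-y)/(1-p) = -1/0.507 + 0 = -1.972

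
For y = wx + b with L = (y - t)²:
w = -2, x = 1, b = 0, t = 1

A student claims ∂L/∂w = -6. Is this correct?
Correct

y = (-2)(1) + 0 = -2
∂L/∂y = 2(y - t) = 2(-2 - 1) = -6
∂y/∂w = x = 1
∂L/∂w = -6 × 1 = -6

Claimed value: -6
Correct: The correct gradient is -6.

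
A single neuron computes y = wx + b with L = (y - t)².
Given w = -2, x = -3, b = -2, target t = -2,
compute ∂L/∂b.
∂L/∂b = 12

y = wx + b = (-2)(-3) + -2 = 4
∂L/∂y = 2(y - t) = 2(4 - -2) = 12
∂y/∂b = 1
∂L/∂b = ∂L/∂y · ∂y/∂b = 12 × 1 = 12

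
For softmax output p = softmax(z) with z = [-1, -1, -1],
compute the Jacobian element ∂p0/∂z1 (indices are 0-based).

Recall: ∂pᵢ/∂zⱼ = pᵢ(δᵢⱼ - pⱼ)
∂p0/∂z1 = -0.1111

p = softmax(z) = [0.3333, 0.3333, 0.3333]
p0 = 0.3333, p1 = 0.3333

∂p0/∂z1 = -p0 × p1 = -0.3333 × 0.3333 = -0.1111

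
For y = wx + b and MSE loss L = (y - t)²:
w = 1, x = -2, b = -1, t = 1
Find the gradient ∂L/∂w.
∂L/∂w = 16

y = wx + b = (1)(-2) + -1 = -3
∂L/∂y = 2(y - t) = 2(-3 - 1) = -8
∂y/∂w = x = -2
∂L/∂w = ∂L/∂y · ∂y/∂w = -8 × -2 = 16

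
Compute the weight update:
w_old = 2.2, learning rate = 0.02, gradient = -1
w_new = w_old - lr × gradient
w_new = 2.22

w_new = w - η·∂L/∂w = 2.2 - 0.02×(-1) = 2.2 - (-0.02) = 2.22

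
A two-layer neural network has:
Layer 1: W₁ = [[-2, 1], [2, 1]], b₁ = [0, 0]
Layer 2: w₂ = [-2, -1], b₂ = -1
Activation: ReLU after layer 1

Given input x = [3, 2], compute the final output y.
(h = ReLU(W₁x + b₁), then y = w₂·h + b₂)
y = -9

Layer 1 pre-activation: z₁ = [-4, 8]
After ReLU: h = [0, 8]
Layer 2 output: y = -2×0 + -1×8 + -1 = -9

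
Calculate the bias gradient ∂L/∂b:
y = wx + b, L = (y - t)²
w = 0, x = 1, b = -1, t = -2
∂L/∂b = 2

y = wx + b = (0)(1) + -1 = -1
∂L/∂y = 2(y - t) = 2(-1 - -2) = 2
∂y/∂b = 1
∂L/∂b = ∂L/∂y · ∂y/∂b = 2 × 1 = 2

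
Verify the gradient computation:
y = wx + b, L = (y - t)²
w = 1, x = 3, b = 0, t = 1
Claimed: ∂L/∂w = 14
Incorrect

y = (1)(3) + 0 = 3
∂L/∂y = 2(y - t) = 2(3 - 1) = 4
∂y/∂w = x = 3
∂L/∂w = 4 × 3 = 12

Claimed value: 14
Incorrect: The correct gradient is 12.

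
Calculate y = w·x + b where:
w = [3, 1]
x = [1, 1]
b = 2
y = 6

y = (3)(1) + (1)(1) + 2 = 6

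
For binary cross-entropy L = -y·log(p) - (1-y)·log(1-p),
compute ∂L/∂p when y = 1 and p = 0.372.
∂L/∂p = -2.688

∂L/∂p = -y/p + (1-y)/(1-p) = -1/0.372 + 0 = -2.688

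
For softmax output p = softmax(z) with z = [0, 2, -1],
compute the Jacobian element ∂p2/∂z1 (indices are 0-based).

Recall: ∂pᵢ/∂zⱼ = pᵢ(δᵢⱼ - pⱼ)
∂p2/∂z1 = -0.03545

p = softmax(z) = [0.1142, 0.8438, 0.04201]
p2 = 0.04201, p1 = 0.8438

∂p2/∂z1 = -p2 × p1 = -0.04201 × 0.8438 = -0.03545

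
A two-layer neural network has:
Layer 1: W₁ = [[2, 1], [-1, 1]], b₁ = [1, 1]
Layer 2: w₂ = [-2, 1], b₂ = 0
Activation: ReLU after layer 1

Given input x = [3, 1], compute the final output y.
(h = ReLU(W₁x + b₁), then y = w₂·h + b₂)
y = -16

Layer 1 pre-activation: z₁ = [8, -1]
After ReLU: h = [8, 0]
Layer 2 output: y = -2×8 + 1×0 + 0 = -16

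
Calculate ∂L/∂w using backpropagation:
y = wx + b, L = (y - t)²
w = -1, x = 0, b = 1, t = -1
∂L/∂w = 0

y = wx + b = (-1)(0) + 1 = 1
∂L/∂y = 2(y - t) = 2(1 - -1) = 4
∂y/∂w = x = 0
∂L/∂w = ∂L/∂y · ∂y/∂w = 4 × 0 = 0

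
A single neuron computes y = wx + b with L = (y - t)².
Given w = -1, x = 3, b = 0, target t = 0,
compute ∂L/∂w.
∂L/∂w = -18

y = wx + b = (-1)(3) + 0 = -3
∂L/∂y = 2(y - t) = 2(-3 - 0) = -6
∂y/∂w = x = 3
∂L/∂w = ∂L/∂y · ∂y/∂w = -6 × 3 = -18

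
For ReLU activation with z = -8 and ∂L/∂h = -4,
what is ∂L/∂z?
∂L/∂z = 0

h = ReLU(-8) = 0
Since z < 0: ∂h/∂z = 0
∂L/∂z = ∂L/∂h · ∂h/∂z = -4 × 0 = 0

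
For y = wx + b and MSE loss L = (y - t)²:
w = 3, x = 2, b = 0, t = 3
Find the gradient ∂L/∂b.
∂L/∂b = 6

y = wx + b = (3)(2) + 0 = 6
∂L/∂y = 2(y - t) = 2(6 - 3) = 6
∂y/∂b = 1
∂L/∂b = ∂L/∂y · ∂y/∂b = 6 × 1 = 6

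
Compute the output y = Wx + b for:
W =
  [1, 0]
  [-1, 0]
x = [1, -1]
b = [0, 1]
y = [1, 0]

Wx = [1×1 + 0×-1, -1×1 + 0×-1]
   = [1, -1]
y = Wx + b = [1 + 0, -1 + 1] = [1, 0]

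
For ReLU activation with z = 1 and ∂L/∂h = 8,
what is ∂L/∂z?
∂L/∂z = 8

h = ReLU(1) = 1
Since z > 0: ∂h/∂z = 1
∂L/∂z = ∂L/∂h · ∂h/∂z = 8 × 1 = 8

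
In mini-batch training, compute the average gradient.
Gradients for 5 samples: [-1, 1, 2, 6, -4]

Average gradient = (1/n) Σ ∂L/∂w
Average gradient = 0.8

Average = (1/5)(-1 + 1 + 2 + 6 + -4) = 4/5 = 0.8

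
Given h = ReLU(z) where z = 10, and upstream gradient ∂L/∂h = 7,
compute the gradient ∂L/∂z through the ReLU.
∂L/∂z = 7

h = ReLU(10) = 10
Since z > 0: ∂h/∂z = 1
∂L/∂z = ∂L/∂h · ∂h/∂z = 7 × 1 = 7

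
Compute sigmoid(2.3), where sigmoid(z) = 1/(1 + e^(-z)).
0.9089

sigmoid(2.3) = 1/(1 + e^(-2.3)) = 1/(1 + 0.1003) = 0.9089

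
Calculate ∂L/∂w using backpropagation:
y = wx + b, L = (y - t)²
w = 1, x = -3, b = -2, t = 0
∂L/∂w = 30

y = wx + b = (1)(-3) + -2 = -5
∂L/∂y = 2(y - t) = 2(-5 - 0) = -10
∂y/∂w = x = -3
∂L/∂w = ∂L/∂y · ∂y/∂w = -10 × -3 = 30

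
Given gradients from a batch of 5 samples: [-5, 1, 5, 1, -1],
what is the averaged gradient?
Average gradient = 0.2

Average = (1/5)(-5 + 1 + 5 + 1 + -1) = 1/5 = 0.2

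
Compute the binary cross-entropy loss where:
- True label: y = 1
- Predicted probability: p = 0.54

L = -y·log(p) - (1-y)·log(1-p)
L = 0.6162

L = -1·log(0.54) - 0·log(0.46) = -log(0.54) = 0.6162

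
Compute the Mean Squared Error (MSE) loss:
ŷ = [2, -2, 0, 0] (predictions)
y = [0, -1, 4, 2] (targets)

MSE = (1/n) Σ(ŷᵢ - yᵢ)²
MSE = 6.25

MSE = (1/4)((2-0)² + (-2--1)² + (0-4)² + (0-2)²) = (1/4)(4 + 1 + 16 + 4) = 6.25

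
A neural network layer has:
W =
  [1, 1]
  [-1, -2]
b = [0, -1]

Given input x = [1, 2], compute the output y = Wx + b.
y = [3, -6]

Wx = [1×1 + 1×2, -1×1 + -2×2]
   = [3, -5]
y = Wx + b = [3 + 0, -5 + -1] = [3, -6]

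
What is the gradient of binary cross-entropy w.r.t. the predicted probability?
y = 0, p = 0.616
∂L/∂p = 2.604

∂L/∂p = -y/p + (1-y)/(1-p) = 0 + 1/0.384 = 2.604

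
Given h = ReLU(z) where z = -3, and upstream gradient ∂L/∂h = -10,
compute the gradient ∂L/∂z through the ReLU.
∂L/∂z = 0

h = ReLU(-3) = 0
Since z < 0: ∂h/∂z = 0
∂L/∂z = ∂L/∂h · ∂h/∂z = -10 × 0 = 0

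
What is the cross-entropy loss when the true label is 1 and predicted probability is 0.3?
L = 1.204

L = -1·log(0.3) - 0·log(0.7) = -log(0.3) = 1.204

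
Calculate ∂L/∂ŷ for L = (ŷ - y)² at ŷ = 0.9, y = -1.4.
∂L/∂ŷ = 4.6

∂L/∂ŷ = 2(ŷ - y) = 2(0.9 - -1.4) = 2(2.3) = 4.6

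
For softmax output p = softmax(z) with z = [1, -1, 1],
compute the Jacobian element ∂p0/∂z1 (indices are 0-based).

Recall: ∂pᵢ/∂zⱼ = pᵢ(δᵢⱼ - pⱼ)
∂p0/∂z1 = -0.02968

p = softmax(z) = [0.4683, 0.06338, 0.4683]
p0 = 0.4683, p1 = 0.06338

∂p0/∂z1 = -p0 × p1 = -0.4683 × 0.06338 = -0.02968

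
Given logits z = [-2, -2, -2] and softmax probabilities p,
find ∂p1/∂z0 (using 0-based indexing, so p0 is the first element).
∂p1/∂z0 = -0.1111

p = softmax(z) = [0.3333, 0.3333, 0.3333]
p1 = 0.3333, p0 = 0.3333

∂p1/∂z0 = -p1 × p0 = -0.3333 × 0.3333 = -0.1111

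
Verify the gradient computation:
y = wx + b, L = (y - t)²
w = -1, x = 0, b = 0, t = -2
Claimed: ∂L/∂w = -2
Incorrect

y = (-1)(0) + 0 = 0
∂L/∂y = 2(y - t) = 2(0 - -2) = 4
∂y/∂w = x = 0
∂L/∂w = 4 × 0 = 0

Claimed value: -2
Incorrect: The correct gradient is 0.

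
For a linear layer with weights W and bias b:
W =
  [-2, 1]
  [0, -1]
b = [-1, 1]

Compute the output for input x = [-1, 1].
y = [2, 0]

Wx = [-2×-1 + 1×1, 0×-1 + -1×1]
   = [3, -1]
y = Wx + b = [3 + -1, -1 + 1] = [2, 0]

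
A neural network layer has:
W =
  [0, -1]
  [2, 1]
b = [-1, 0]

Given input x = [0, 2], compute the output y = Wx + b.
y = [-3, 2]

Wx = [0×0 + -1×2, 2×0 + 1×2]
   = [-2, 2]
y = Wx + b = [-2 + -1, 2 + 0] = [-3, 2]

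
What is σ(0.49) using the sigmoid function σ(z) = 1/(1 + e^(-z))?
0.6201

sigmoid(0.49) = 1/(1 + e^(-0.49)) = 1/(1 + 0.6126) = 0.6201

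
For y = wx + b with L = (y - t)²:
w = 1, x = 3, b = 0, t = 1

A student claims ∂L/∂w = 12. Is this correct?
Correct

y = (1)(3) + 0 = 3
∂L/∂y = 2(y - t) = 2(3 - 1) = 4
∂y/∂w = x = 3
∂L/∂w = 4 × 3 = 12

Claimed value: 12
Correct: The correct gradient is 12.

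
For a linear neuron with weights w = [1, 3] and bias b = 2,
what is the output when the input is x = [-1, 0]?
y = 1

y = (1)(-1) + (3)(0) + 2 = 1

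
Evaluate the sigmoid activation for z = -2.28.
0.09279

sigmoid(-2.28) = 1/(1 + e^(2.28)) = 1/(1 + 9.777) = 0.09279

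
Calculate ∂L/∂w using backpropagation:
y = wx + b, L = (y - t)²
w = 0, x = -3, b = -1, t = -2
∂L/∂w = -6

y = wx + b = (0)(-3) + -1 = -1
∂L/∂y = 2(y - t) = 2(-1 - -2) = 2
∂y/∂w = x = -3
∂L/∂w = ∂L/∂y · ∂y/∂w = 2 × -3 = -6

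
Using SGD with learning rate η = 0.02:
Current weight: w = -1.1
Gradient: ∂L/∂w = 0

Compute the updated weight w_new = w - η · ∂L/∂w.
w_new = -1.1

w_new = w - η·∂L/∂w = -1.1 - 0.02×(0) = -1.1 - (0) = -1.1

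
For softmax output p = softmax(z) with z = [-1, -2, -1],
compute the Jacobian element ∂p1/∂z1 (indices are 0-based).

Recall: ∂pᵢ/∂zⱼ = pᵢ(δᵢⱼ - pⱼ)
∂p1/∂z1 = 0.1312

p = softmax(z) = [0.4223, 0.1554, 0.4223]
p1 = 0.1554

∂p1/∂z1 = p1(1 - p1) = 0.1554 × (1 - 0.1554) = 0.1312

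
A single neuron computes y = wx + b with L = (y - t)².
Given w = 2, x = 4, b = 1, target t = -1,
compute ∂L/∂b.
∂L/∂b = 20

y = wx + b = (2)(4) + 1 = 9
∂L/∂y = 2(y - t) = 2(9 - -1) = 20
∂y/∂b = 1
∂L/∂b = ∂L/∂y · ∂y/∂b = 20 × 1 = 20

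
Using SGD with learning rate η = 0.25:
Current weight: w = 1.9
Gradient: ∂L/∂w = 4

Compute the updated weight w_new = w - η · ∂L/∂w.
w_new = 0.9

w_new = w - η·∂L/∂w = 1.9 - 0.25×(4) = 1.9 - (1) = 0.9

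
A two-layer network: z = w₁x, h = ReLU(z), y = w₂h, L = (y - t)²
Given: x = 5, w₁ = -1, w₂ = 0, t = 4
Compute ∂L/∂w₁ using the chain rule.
∂L/∂w₁ = 0

Forward pass:
z = w₁x = -1×5 = -5
h = ReLU(-5) = 0
y = w₂h = 0×0 = 0

Backward pass:
∂L/∂y = 2(y - t) = 2(0 - 4) = -8
∂y/∂h = w₂ = 0
∂h/∂z = 0 (ReLU derivative)
∂z/∂w₁ = x = 5

∂L/∂w₁ = -8 × 0 × 0 × 5 = 0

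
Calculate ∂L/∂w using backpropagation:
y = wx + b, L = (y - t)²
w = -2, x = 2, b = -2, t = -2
∂L/∂w = -16

y = wx + b = (-2)(2) + -2 = -6
∂L/∂y = 2(y - t) = 2(-6 - -2) = -8
∂y/∂w = x = 2
∂L/∂w = ∂L/∂y · ∂y/∂w = -8 × 2 = -16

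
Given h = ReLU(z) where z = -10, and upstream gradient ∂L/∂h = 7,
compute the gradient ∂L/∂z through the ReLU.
∂L/∂z = 0

h = ReLU(-10) = 0
Since z < 0: ∂h/∂z = 0
∂L/∂z = ∂L/∂h · ∂h/∂z = 7 × 0 = 0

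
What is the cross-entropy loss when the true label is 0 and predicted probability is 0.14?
L = 0.1508

L = -0·log(0.14) - 1·log(0.86) = -log(0.86) = 0.1508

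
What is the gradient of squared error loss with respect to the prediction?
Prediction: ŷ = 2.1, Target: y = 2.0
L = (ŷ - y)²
∂L/∂ŷ = 0.2

∂L/∂ŷ = 2(ŷ - y) = 2(2.1 - 2.0) = 2(0.1) = 0.2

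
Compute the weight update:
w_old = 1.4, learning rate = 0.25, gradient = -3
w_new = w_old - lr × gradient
w_new = 2.15

w_new = w - η·∂L/∂w = 1.4 - 0.25×(-3) = 1.4 - (-0.75) = 2.15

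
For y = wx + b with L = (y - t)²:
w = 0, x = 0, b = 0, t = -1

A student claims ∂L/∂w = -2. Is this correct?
Incorrect

y = (0)(0) + 0 = 0
∂L/∂y = 2(y - t) = 2(0 - -1) = 2
∂y/∂w = x = 0
∂L/∂w = 2 × 0 = 0

Claimed value: -2
Incorrect: The correct gradient is 0.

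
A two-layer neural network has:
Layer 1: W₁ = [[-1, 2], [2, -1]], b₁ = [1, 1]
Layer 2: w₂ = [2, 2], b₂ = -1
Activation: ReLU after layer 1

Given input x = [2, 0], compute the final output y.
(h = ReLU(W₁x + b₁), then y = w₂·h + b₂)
y = 9

Layer 1 pre-activation: z₁ = [-1, 5]
After ReLU: h = [0, 5]
Layer 2 output: y = 2×0 + 2×5 + -1 = 9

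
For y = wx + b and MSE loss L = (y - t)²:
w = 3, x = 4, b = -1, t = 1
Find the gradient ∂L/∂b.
∂L/∂b = 20

y = wx + b = (3)(4) + -1 = 11
∂L/∂y = 2(y - t) = 2(11 - 1) = 20
∂y/∂b = 1
∂L/∂b = ∂L/∂y · ∂y/∂b = 20 × 1 = 20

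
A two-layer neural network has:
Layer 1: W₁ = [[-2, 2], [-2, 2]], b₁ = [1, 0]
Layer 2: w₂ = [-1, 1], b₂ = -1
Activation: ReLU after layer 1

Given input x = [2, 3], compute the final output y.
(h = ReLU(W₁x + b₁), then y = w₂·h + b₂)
y = -2

Layer 1 pre-activation: z₁ = [3, 2]
After ReLU: h = [3, 2]
Layer 2 output: y = -1×3 + 1×2 + -1 = -2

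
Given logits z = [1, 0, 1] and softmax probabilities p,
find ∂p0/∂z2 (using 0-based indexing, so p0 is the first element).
∂p0/∂z2 = -0.1784

p = softmax(z) = [0.4223, 0.1554, 0.4223]
p0 = 0.4223, p2 = 0.4223

∂p0/∂z2 = -p0 × p2 = -0.4223 × 0.4223 = -0.1784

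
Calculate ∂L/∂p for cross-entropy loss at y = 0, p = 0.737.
∂L/∂p = 3.802

∂L/∂p = -y/p + (1-y)/(1-p) = 0 + 1/0.263 = 3.802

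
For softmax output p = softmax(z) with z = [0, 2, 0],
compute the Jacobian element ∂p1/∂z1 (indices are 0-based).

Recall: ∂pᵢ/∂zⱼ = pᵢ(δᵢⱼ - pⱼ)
∂p1/∂z1 = 0.1676

p = softmax(z) = [0.1065, 0.787, 0.1065]
p1 = 0.787

∂p1/∂z1 = p1(1 - p1) = 0.787 × (1 - 0.787) = 0.1676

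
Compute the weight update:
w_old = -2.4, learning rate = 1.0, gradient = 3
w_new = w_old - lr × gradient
w_new = -5.4

w_new = w - η·∂L/∂w = -2.4 - 1.0×(3) = -2.4 - (3) = -5.4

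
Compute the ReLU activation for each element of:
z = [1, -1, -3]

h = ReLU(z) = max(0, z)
h = [1, 0, 0]

ReLU applied element-wise: max(0,1)=1, max(0,-1)=0, max(0,-3)=0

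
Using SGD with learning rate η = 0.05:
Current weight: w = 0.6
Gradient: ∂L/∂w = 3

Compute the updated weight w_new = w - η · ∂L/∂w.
w_new = 0.45

w_new = w - η·∂L/∂w = 0.6 - 0.05×(3) = 0.6 - (0.15) = 0.45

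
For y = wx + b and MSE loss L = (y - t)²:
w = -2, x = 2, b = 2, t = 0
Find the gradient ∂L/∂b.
∂L/∂b = -4

y = wx + b = (-2)(2) + 2 = -2
∂L/∂y = 2(y - t) = 2(-2 - 0) = -4
∂y/∂b = 1
∂L/∂b = ∂L/∂y · ∂y/∂b = -4 × 1 = -4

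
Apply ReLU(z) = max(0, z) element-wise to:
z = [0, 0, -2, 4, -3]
h = [0, 0, 0, 4, 0]

ReLU applied element-wise: max(0,0)=0, max(0,0)=0, max(0,-2)=0, max(0,4)=4, max(0,-3)=0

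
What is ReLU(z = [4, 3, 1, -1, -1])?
h = [4, 3, 1, 0, 0]

ReLU applied element-wise: max(0,4)=4, max(0,3)=3, max(0,1)=1, max(0,-1)=0, max(0,-1)=0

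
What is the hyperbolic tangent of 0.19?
0.1877

tanh(0.19) = (e^(0.19) - e^(-0.19))/(e^(0.19) + e^(-0.19)) = 0.1877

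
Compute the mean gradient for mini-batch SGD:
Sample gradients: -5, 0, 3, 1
Average gradient = -0.25

Average = (1/4)(-5 + 0 + 3 + 1) = -1/4 = -0.25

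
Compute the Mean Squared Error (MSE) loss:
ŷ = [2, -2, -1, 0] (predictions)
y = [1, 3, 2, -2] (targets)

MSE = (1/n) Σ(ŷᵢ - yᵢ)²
MSE = 9.75

MSE = (1/4)((2-1)² + (-2-3)² + (-1-2)² + (0--2)²) = (1/4)(1 + 25 + 9 + 4) = 9.75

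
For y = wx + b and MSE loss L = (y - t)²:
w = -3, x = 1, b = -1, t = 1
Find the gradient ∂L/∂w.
∂L/∂w = -10

y = wx + b = (-3)(1) + -1 = -4
∂L/∂y = 2(y - t) = 2(-4 - 1) = -10
∂y/∂w = x = 1
∂L/∂w = ∂L/∂y · ∂y/∂w = -10 × 1 = -10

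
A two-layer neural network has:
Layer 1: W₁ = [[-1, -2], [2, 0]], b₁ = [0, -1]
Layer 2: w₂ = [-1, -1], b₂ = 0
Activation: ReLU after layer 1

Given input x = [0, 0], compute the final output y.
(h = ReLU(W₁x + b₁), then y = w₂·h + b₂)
y = 0

Layer 1 pre-activation: z₁ = [0, -1]
After ReLU: h = [0, 0]
Layer 2 output: y = -1×0 + -1×0 + 0 = 0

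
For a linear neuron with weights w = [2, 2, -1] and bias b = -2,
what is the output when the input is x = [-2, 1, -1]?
y = -3

y = (2)(-2) + (2)(1) + (-1)(-1) + -2 = -3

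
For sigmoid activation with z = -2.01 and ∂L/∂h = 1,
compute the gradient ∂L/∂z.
∂L/∂z = 0.1042

σ(-2.01) = 0.1182
σ'(-2.01) = σ(-2.01)(1 - σ(-2.01)) = 0.1182 × 0.8818 = 0.1042
∂L/∂z = ∂L/∂h · σ'(z) = 1 × 0.1042 = 0.1042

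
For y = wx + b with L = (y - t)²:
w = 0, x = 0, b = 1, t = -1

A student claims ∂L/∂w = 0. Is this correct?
Correct

y = (0)(0) + 1 = 1
∂L/∂y = 2(y - t) = 2(1 - -1) = 4
∂y/∂w = x = 0
∂L/∂w = 4 × 0 = 0

Claimed value: 0
Correct: The correct gradient is 0.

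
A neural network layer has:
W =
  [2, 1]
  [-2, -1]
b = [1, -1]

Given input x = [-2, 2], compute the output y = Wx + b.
y = [-1, 1]

Wx = [2×-2 + 1×2, -2×-2 + -1×2]
   = [-2, 2]
y = Wx + b = [-2 + 1, 2 + -1] = [-1, 1]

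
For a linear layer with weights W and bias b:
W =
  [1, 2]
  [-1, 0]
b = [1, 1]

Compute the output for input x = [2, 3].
y = [9, -1]

Wx = [1×2 + 2×3, -1×2 + 0×3]
   = [8, -2]
y = Wx + b = [8 + 1, -2 + 1] = [9, -1]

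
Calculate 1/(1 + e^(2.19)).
0.1007

sigmoid(-2.19) = 1/(1 + e^(2.19)) = 1/(1 + 8.935) = 0.1007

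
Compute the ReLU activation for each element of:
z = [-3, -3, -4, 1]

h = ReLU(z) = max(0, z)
h = [0, 0, 0, 1]

ReLU applied element-wise: max(0,-3)=0, max(0,-3)=0, max(0,-4)=0, max(0,1)=1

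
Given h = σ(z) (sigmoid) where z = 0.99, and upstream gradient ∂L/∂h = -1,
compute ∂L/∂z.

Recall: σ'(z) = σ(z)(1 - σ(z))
∂L/∂z = -0.1975

σ(0.99) = 0.7291
σ'(0.99) = σ(0.99)(1 - σ(0.99)) = 0.7291 × 0.2709 = 0.1975
∂L/∂z = ∂L/∂h · σ'(z) = -1 × 0.1975 = -0.1975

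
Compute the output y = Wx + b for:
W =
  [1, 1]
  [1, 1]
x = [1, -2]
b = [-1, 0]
y = [-2, -1]

Wx = [1×1 + 1×-2, 1×1 + 1×-2]
   = [-1, -1]
y = Wx + b = [-1 + -1, -1 + 0] = [-2, -1]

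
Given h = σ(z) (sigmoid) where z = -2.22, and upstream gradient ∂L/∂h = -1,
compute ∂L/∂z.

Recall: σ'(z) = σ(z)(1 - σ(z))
∂L/∂z = -0.08837

σ(-2.22) = 0.09797
σ'(-2.22) = σ(-2.22)(1 - σ(-2.22)) = 0.09797 × 0.902 = 0.08837
∂L/∂z = ∂L/∂h · σ'(z) = -1 × 0.08837 = -0.08837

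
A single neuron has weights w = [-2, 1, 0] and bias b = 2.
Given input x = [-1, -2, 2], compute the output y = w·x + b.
y = 2

y = (-2)(-1) + (1)(-2) + (0)(2) + 2 = 2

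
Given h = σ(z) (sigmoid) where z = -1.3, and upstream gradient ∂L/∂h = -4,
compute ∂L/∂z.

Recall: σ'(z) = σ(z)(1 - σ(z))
∂L/∂z = -0.6732

σ(-1.3) = 0.2142
σ'(-1.3) = σ(-1.3)(1 - σ(-1.3)) = 0.2142 × 0.7858 = 0.1683
∂L/∂z = ∂L/∂h · σ'(z) = -4 × 0.1683 = -0.6732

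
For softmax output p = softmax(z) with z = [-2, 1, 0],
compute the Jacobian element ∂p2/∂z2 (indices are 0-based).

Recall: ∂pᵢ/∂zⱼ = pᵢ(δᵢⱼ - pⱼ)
∂p2/∂z2 = 0.1922

p = softmax(z) = [0.03512, 0.7054, 0.2595]
p2 = 0.2595

∂p2/∂z2 = p2(1 - p2) = 0.2595 × (1 - 0.2595) = 0.1922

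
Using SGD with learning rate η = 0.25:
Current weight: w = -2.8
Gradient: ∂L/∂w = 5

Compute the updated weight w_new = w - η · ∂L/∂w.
w_new = -4.05

w_new = w - η·∂L/∂w = -2.8 - 0.25×(5) = -2.8 - (1.25) = -4.05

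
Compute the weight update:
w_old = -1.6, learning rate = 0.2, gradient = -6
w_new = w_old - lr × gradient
w_new = -0.4

w_new = w - η·∂L/∂w = -1.6 - 0.2×(-6) = -1.6 - (-1.2) = -0.4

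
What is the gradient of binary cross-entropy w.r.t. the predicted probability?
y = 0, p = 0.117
∂L/∂p = 1.133

∂L/∂p = -y/p + (1-y)/(1-p) = 0 + 1/0.883 = 1.133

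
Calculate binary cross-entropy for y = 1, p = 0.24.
L = 1.427

L = -1·log(0.24) - 0·log(0.76) = -log(0.24) = 1.427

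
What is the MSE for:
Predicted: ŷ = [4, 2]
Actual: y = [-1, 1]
MSE = 13

MSE = (1/2)((4--1)² + (2-1)²) = (1/2)(25 + 1) = 13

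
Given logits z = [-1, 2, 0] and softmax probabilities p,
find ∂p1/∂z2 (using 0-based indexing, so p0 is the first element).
∂p1/∂z2 = -0.09636

p = softmax(z) = [0.04201, 0.8438, 0.1142]
p1 = 0.8438, p2 = 0.1142

∂p1/∂z2 = -p1 × p2 = -0.8438 × 0.1142 = -0.09636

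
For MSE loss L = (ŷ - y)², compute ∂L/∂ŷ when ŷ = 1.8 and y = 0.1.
∂L/∂ŷ = 3.4

∂L/∂ŷ = 2(ŷ - y) = 2(1.8 - 0.1) = 2(1.7) = 3.4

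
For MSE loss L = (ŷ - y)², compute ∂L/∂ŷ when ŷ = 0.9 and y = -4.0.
∂L/∂ŷ = 9.8

∂L/∂ŷ = 2(ŷ - y) = 2(0.9 - -4.0) = 2(4.9) = 9.8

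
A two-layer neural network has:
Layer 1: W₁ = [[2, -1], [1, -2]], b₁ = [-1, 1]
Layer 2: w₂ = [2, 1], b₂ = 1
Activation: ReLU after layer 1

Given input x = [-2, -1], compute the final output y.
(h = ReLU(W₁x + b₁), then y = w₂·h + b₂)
y = 2

Layer 1 pre-activation: z₁ = [-4, 1]
After ReLU: h = [0, 1]
Layer 2 output: y = 2×0 + 1×1 + 1 = 2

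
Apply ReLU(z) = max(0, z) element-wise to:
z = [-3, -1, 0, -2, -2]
h = [0, 0, 0, 0, 0]

ReLU applied element-wise: max(0,-3)=0, max(0,-1)=0, max(0,0)=0, max(0,-2)=0, max(0,-2)=0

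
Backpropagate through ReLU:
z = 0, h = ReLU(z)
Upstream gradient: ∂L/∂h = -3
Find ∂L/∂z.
∂L/∂z = 0

h = ReLU(0) = 0
At z = 0: ∂h/∂z = 0 (by convention)
∂L/∂z = ∂L/∂h · ∂h/∂z = -3 × 0 = 0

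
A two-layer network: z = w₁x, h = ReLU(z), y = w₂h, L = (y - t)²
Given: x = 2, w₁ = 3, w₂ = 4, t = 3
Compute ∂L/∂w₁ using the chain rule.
∂L/∂w₁ = 336

Forward pass:
z = w₁x = 3×2 = 6
h = ReLU(6) = 6
y = w₂h = 4×6 = 24

Backward pass:
∂L/∂y = 2(y - t) = 2(24 - 3) = 42
∂y/∂h = w₂ = 4
∂h/∂z = 1 (ReLU derivative)
∂z/∂w₁ = x = 2

∂L/∂w₁ = 42 × 4 × 1 × 2 = 336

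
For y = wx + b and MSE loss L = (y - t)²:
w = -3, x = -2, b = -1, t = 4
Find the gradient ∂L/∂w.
∂L/∂w = -4

y = wx + b = (-3)(-2) + -1 = 5
∂L/∂y = 2(y - t) = 2(5 - 4) = 2
∂y/∂w = x = -2
∂L/∂w = ∂L/∂y · ∂y/∂w = 2 × -2 = -4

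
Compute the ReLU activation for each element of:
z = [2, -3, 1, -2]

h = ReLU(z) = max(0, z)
h = [2, 0, 1, 0]

ReLU applied element-wise: max(0,2)=2, max(0,-3)=0, max(0,1)=1, max(0,-2)=0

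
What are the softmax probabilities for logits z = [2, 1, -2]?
p = [0.7214, 0.2654, 0.0132]

exp(z) = [7.389, 2.718, 0.1353]
Sum = 10.24
p = [0.7214, 0.2654, 0.0132]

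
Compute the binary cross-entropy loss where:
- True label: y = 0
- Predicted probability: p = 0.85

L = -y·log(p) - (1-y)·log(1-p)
L = 1.897

L = -0·log(0.85) - 1·log(0.15) = -log(0.15) = 1.897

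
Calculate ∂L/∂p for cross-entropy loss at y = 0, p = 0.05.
∂L/∂p = 1.053

∂L/∂p = -y/p + (1-y)/(1-p) = 0 + 1/0.95 = 1.053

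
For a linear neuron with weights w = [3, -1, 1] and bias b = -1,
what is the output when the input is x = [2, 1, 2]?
y = 6

y = (3)(2) + (-1)(1) + (1)(2) + -1 = 6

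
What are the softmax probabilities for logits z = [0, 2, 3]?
p = [0.0351, 0.2595, 0.7054]

exp(z) = [1, 7.389, 20.09]
Sum = 28.47
p = [0.0351, 0.2595, 0.7054]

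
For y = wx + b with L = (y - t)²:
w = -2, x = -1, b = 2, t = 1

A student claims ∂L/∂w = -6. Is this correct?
Correct

y = (-2)(-1) + 2 = 4
∂L/∂y = 2(y - t) = 2(4 - 1) = 6
∂y/∂w = x = -1
∂L/∂w = 6 × -1 = -6

Claimed value: -6
Correct: The correct gradient is -6.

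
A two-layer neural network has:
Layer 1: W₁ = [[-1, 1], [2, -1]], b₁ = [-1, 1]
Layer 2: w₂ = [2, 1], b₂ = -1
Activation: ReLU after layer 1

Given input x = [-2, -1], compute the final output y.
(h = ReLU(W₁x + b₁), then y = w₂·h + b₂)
y = -1

Layer 1 pre-activation: z₁ = [0, -2]
After ReLU: h = [0, 0]
Layer 2 output: y = 2×0 + 1×0 + -1 = -1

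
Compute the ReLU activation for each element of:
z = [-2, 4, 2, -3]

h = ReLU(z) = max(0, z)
h = [0, 4, 2, 0]

ReLU applied element-wise: max(0,-2)=0, max(0,4)=4, max(0,2)=2, max(0,-3)=0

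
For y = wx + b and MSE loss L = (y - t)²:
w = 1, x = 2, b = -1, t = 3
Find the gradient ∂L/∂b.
∂L/∂b = -4

y = wx + b = (1)(2) + -1 = 1
∂L/∂y = 2(y - t) = 2(1 - 3) = -4
∂y/∂b = 1
∂L/∂b = ∂L/∂y · ∂y/∂b = -4 × 1 = -4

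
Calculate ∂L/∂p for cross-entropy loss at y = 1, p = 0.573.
∂L/∂p = -1.745

∂L/∂p = -y/p + (1-y)/(1-p) = -1/0.573 + 0 = -1.745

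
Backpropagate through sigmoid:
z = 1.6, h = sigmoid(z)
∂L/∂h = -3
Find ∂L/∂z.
∂L/∂z = -0.4193

σ(1.6) = 0.832
σ'(1.6) = σ(1.6)(1 - σ(1.6)) = 0.832 × 0.168 = 0.1398
∂L/∂z = ∂L/∂h · σ'(z) = -3 × 0.1398 = -0.4193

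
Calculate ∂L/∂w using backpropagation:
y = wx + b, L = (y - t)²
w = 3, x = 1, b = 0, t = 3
∂L/∂w = 0

y = wx + b = (3)(1) + 0 = 3
∂L/∂y = 2(y - t) = 2(3 - 3) = 0
∂y/∂w = x = 1
∂L/∂w = ∂L/∂y · ∂y/∂w = 0 × 1 = 0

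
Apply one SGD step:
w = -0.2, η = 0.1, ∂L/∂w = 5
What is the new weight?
w_new = -0.7

w_new = w - η·∂L/∂w = -0.2 - 0.1×(5) = -0.2 - (0.5) = -0.7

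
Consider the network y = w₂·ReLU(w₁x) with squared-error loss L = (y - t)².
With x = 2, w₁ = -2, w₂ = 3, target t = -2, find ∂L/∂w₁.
∂L/∂w₁ = 0

Forward pass:
z = w₁x = -2×2 = -4
h = ReLU(-4) = 0
y = w₂h = 3×0 = 0

Backward pass:
∂L/∂y = 2(y - t) = 2(0 - -2) = 4
∂y/∂h = w₂ = 3
∂h/∂z = 0 (ReLU derivative)
∂z/∂w₁ = x = 2

∂L/∂w₁ = 4 × 3 × 0 × 2 = 0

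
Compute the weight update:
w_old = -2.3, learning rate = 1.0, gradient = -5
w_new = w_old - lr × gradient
w_new = 2.7

w_new = w - η·∂L/∂w = -2.3 - 1.0×(-5) = -2.3 - (-5) = 2.7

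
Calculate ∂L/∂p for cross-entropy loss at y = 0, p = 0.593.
∂L/∂p = 2.457

∂L/∂p = -y/p + (1-y)/(1-p) = 0 + 1/0.407 = 2.457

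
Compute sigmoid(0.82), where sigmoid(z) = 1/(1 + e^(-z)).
0.6942

sigmoid(0.82) = 1/(1 + e^(-0.82)) = 1/(1 + 0.4404) = 0.6942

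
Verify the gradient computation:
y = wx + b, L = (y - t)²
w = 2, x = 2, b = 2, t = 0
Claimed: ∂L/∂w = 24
Correct

y = (2)(2) + 2 = 6
∂L/∂y = 2(y - t) = 2(6 - 0) = 12
∂y/∂w = x = 2
∂L/∂w = 12 × 2 = 24

Claimed value: 24
Correct: The correct gradient is 24.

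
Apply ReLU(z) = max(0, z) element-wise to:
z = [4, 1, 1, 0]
h = [4, 1, 1, 0]

ReLU applied element-wise: max(0,4)=4, max(0,1)=1, max(0,1)=1, max(0,0)=0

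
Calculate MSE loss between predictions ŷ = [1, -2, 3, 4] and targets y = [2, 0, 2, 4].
MSE = 1.5

MSE = (1/4)((1-2)² + (-2-0)² + (3-2)² + (4-4)²) = (1/4)(1 + 4 + 1 + 0) = 1.5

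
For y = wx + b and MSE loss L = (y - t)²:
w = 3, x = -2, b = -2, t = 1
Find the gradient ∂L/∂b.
∂L/∂b = -18

y = wx + b = (3)(-2) + -2 = -8
∂L/∂y = 2(y - t) = 2(-8 - 1) = -18
∂y/∂b = 1
∂L/∂b = ∂L/∂y · ∂y/∂b = -18 × 1 = -18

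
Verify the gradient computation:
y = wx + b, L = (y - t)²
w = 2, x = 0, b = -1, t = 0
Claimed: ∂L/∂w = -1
Incorrect

y = (2)(0) + -1 = -1
∂L/∂y = 2(y - t) = 2(-1 - 0) = -2
∂y/∂w = x = 0
∂L/∂w = -2 × 0 = 0

Claimed value: -1
Incorrect: The correct gradient is 0.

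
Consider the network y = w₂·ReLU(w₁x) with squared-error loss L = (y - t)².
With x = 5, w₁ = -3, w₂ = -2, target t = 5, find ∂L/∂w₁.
∂L/∂w₁ = 0

Forward pass:
z = w₁x = -3×5 = -15
h = ReLU(-15) = 0
y = w₂h = -2×0 = 0

Backward pass:
∂L/∂y = 2(y - t) = 2(0 - 5) = -10
∂y/∂h = w₂ = -2
∂h/∂z = 0 (ReLU derivative)
∂z/∂w₁ = x = 5

∂L/∂w₁ = -10 × -2 × 0 × 5 = 0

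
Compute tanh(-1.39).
-0.8832

tanh(-1.39) = (e^(-1.39) - e^(1.39))/(e^(-1.39) + e^(1.39)) = -0.8832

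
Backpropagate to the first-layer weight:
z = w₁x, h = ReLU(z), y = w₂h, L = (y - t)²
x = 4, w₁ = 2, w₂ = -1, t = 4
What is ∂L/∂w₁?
∂L/∂w₁ = 96

Forward pass:
z = w₁x = 2×4 = 8
h = ReLU(8) = 8
y = w₂h = -1×8 = -8

Backward pass:
∂L/∂y = 2(y - t) = 2(-8 - 4) = -24
∂y/∂h = w₂ = -1
∂h/∂z = 1 (ReLU derivative)
∂z/∂w₁ = x = 4

∂L/∂w₁ = -24 × -1 × 1 × 4 = 96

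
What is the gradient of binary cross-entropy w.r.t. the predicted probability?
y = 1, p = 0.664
∂L/∂p = -1.506

∂L/∂p = -y/p + (1-y)/(1-p) = -1/0.664 + 0 = -1.506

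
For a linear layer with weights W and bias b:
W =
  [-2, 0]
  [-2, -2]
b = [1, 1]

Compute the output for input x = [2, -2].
y = [-3, 1]

Wx = [-2×2 + 0×-2, -2×2 + -2×-2]
   = [-4, 0]
y = Wx + b = [-4 + 1, 0 + 1] = [-3, 1]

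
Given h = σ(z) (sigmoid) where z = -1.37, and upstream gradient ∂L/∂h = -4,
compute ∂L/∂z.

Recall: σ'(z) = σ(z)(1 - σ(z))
∂L/∂z = -0.6463

σ(-1.37) = 0.2026
σ'(-1.37) = σ(-1.37)(1 - σ(-1.37)) = 0.2026 × 0.7974 = 0.1616
∂L/∂z = ∂L/∂h · σ'(z) = -4 × 0.1616 = -0.6463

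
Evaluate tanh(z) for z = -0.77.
-0.6469

tanh(-0.77) = (e^(-0.77) - e^(0.77))/(e^(-0.77) + e^(0.77)) = -0.6469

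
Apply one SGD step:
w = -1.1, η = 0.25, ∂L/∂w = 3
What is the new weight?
w_new = -1.85

w_new = w - η·∂L/∂w = -1.1 - 0.25×(3) = -1.1 - (0.75) = -1.85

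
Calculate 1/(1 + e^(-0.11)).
0.5275

sigmoid(0.11) = 1/(1 + e^(-0.11)) = 1/(1 + 0.8958) = 0.5275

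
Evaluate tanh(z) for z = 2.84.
0.9932

tanh(2.84) = (e^(2.84) - e^(-2.84))/(e^(2.84) + e^(-2.84)) = 0.9932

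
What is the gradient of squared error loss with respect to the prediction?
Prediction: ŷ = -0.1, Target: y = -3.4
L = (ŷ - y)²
∂L/∂ŷ = 6.6

∂L/∂ŷ = 2(ŷ - y) = 2(-0.1 - -3.4) = 2(3.3) = 6.6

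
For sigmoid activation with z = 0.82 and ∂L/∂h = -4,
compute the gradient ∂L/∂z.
∂L/∂z = -0.8491

σ(0.82) = 0.6942
σ'(0.82) = σ(0.82)(1 - σ(0.82)) = 0.6942 × 0.3058 = 0.2123
∂L/∂z = ∂L/∂h · σ'(z) = -4 × 0.2123 = -0.8491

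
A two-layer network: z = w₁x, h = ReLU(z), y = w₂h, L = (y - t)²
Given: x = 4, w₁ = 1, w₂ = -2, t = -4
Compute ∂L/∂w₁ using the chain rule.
∂L/∂w₁ = 64

Forward pass:
z = w₁x = 1×4 = 4
h = ReLU(4) = 4
y = w₂h = -2×4 = -8

Backward pass:
∂L/∂y = 2(y - t) = 2(-8 - -4) = -8
∂y/∂h = w₂ = -2
∂h/∂z = 1 (ReLU derivative)
∂z/∂w₁ = x = 4

∂L/∂w₁ = -8 × -2 × 1 × 4 = 64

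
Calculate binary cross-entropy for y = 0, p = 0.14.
L = 0.1508

L = -0·log(0.14) - 1·log(0.86) = -log(0.86) = 0.1508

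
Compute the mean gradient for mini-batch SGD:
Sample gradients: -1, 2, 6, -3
Average gradient = 1

Average = (1/4)(-1 + 2 + 6 + -3) = 4/4 = 1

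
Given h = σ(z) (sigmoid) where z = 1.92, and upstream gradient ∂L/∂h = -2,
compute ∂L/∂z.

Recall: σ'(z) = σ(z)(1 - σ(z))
∂L/∂z = -0.223

σ(1.92) = 0.8721
σ'(1.92) = σ(1.92)(1 - σ(1.92)) = 0.8721 × 0.1279 = 0.1115
∂L/∂z = ∂L/∂h · σ'(z) = -2 × 0.1115 = -0.223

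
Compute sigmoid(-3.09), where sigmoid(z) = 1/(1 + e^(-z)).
0.04352

sigmoid(-3.09) = 1/(1 + e^(3.09)) = 1/(1 + 21.98) = 0.04352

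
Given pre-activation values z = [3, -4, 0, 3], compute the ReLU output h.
h = [3, 0, 0, 3]

ReLU applied element-wise: max(0,3)=3, max(0,-4)=0, max(0,0)=0, max(0,3)=3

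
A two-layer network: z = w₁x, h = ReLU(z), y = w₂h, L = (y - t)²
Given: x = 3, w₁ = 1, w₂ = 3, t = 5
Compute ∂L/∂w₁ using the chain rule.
∂L/∂w₁ = 72

Forward pass:
z = w₁x = 1×3 = 3
h = ReLU(3) = 3
y = w₂h = 3×3 = 9

Backward pass:
∂L/∂y = 2(y - t) = 2(9 - 5) = 8
∂y/∂h = w₂ = 3
∂h/∂z = 1 (ReLU derivative)
∂z/∂w₁ = x = 3

∂L/∂w₁ = 8 × 3 × 1 × 3 = 72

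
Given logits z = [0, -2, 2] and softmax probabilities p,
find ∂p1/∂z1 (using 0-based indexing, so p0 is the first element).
∂p1/∂z1 = 0.01562

p = softmax(z) = [0.1173, 0.01588, 0.8668]
p1 = 0.01588

∂p1/∂z1 = p1(1 - p1) = 0.01588 × (1 - 0.01588) = 0.01562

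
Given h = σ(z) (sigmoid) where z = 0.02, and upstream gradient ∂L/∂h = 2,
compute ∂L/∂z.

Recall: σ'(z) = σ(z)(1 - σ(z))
∂L/∂z = 0.5

σ(0.02) = 0.505
σ'(0.02) = σ(0.02)(1 - σ(0.02)) = 0.505 × 0.495 = 0.25
∂L/∂z = ∂L/∂h · σ'(z) = 2 × 0.25 = 0.5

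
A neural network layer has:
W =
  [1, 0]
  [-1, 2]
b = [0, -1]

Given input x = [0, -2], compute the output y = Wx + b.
y = [0, -5]

Wx = [1×0 + 0×-2, -1×0 + 2×-2]
   = [0, -4]
y = Wx + b = [0 + 0, -4 + -1] = [0, -5]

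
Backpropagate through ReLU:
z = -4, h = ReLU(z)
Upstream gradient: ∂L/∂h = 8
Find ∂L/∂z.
∂L/∂z = 0

h = ReLU(-4) = 0
Since z < 0: ∂h/∂z = 0
∂L/∂z = ∂L/∂h · ∂h/∂z = 8 × 0 = 0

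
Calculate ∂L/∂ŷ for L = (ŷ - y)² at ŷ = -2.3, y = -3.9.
∂L/∂ŷ = 3.2

∂L/∂ŷ = 2(ŷ - y) = 2(-2.3 - -3.9) = 2(1.6) = 3.2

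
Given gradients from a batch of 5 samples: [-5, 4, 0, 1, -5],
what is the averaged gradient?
Average gradient = -1

Average = (1/5)(-5 + 4 + 0 + 1 + -5) = -5/5 = -1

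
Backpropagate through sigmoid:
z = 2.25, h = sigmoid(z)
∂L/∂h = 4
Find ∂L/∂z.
∂L/∂z = 0.345

σ(2.25) = 0.9047
σ'(2.25) = σ(2.25)(1 - σ(2.25)) = 0.9047 × 0.09535 = 0.08626
∂L/∂z = ∂L/∂h · σ'(z) = 4 × 0.08626 = 0.345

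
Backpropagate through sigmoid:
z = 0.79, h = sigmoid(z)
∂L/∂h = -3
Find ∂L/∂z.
∂L/∂z = -0.6442

σ(0.79) = 0.6878
σ'(0.79) = σ(0.79)(1 - σ(0.79)) = 0.6878 × 0.3122 = 0.2147
∂L/∂z = ∂L/∂h · σ'(z) = -3 × 0.2147 = -0.6442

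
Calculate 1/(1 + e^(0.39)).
0.4037

sigmoid(-0.39) = 1/(1 + e^(0.39)) = 1/(1 + 1.477) = 0.4037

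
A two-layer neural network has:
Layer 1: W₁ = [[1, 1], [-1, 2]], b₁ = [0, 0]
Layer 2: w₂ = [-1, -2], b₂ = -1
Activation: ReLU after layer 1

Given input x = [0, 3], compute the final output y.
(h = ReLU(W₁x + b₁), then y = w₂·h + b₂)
y = -16

Layer 1 pre-activation: z₁ = [3, 6]
After ReLU: h = [3, 6]
Layer 2 output: y = -1×3 + -2×6 + -1 = -16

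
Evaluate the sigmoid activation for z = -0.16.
0.4601

sigmoid(-0.16) = 1/(1 + e^(0.16)) = 1/(1 + 1.174) = 0.4601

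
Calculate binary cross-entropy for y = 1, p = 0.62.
L = 0.478

L = -1·log(0.62) - 0·log(0.38) = -log(0.62) = 0.478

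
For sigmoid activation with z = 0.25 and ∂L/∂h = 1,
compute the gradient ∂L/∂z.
∂L/∂z = 0.2461

σ(0.25) = 0.5622
σ'(0.25) = σ(0.25)(1 - σ(0.25)) = 0.5622 × 0.4378 = 0.2461
∂L/∂z = ∂L/∂h · σ'(z) = 1 × 0.2461 = 0.2461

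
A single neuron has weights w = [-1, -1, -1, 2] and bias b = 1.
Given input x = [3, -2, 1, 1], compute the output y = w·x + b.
y = 1

y = (-1)(3) + (-1)(-2) + (-1)(1) + (2)(1) + 1 = 1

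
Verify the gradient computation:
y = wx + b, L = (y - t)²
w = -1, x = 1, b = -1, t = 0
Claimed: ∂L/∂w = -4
Correct

y = (-1)(1) + -1 = -2
∂L/∂y = 2(y - t) = 2(-2 - 0) = -4
∂y/∂w = x = 1
∂L/∂w = -4 × 1 = -4

Claimed value: -4
Correct: The correct gradient is -4.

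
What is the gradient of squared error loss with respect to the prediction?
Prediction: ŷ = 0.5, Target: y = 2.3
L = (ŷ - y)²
∂L/∂ŷ = -3.6

∂L/∂ŷ = 2(ŷ - y) = 2(0.5 - 2.3) = 2(-1.8) = -3.6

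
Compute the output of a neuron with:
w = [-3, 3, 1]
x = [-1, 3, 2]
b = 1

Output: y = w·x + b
y = 15

y = (-3)(-1) + (3)(3) + (1)(2) + 1 = 15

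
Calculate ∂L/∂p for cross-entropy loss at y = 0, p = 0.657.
∂L/∂p = 2.915

∂L/∂p = -y/p + (1-y)/(1-p) = 0 + 1/0.343 = 2.915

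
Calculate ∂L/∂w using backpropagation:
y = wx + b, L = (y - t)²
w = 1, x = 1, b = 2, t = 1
∂L/∂w = 4

y = wx + b = (1)(1) + 2 = 3
∂L/∂y = 2(y - t) = 2(3 - 1) = 4
∂y/∂w = x = 1
∂L/∂w = ∂L/∂y · ∂y/∂w = 4 × 1 = 4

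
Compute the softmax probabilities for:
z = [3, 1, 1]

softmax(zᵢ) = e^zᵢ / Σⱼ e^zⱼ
p = [0.787, 0.1065, 0.1065]

exp(z) = [20.09, 2.718, 2.718]
Sum = 25.52
p = [0.787, 0.1065, 0.1065]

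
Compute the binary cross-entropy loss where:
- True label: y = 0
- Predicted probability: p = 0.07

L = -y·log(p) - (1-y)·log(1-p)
L = 0.07257

L = -0·log(0.07) - 1·log(0.93) = -log(0.93) = 0.07257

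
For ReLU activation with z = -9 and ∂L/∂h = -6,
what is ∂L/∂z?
∂L/∂z = 0

h = ReLU(-9) = 0
Since z < 0: ∂h/∂z = 0
∂L/∂z = ∂L/∂h · ∂h/∂z = -6 × 0 = 0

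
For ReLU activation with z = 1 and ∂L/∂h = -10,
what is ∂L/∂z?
∂L/∂z = -10

h = ReLU(1) = 1
Since z > 0: ∂h/∂z = 1
∂L/∂z = ∂L/∂h · ∂h/∂z = -10 × 1 = -10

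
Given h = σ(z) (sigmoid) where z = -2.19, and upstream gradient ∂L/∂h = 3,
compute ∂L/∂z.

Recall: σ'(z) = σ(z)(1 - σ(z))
∂L/∂z = 0.2716

σ(-2.19) = 0.1007
σ'(-2.19) = σ(-2.19)(1 - σ(-2.19)) = 0.1007 × 0.8993 = 0.09052
∂L/∂z = ∂L/∂h · σ'(z) = 3 × 0.09052 = 0.2716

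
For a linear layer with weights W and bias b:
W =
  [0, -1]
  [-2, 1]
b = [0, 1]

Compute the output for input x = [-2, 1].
y = [-1, 6]

Wx = [0×-2 + -1×1, -2×-2 + 1×1]
   = [-1, 5]
y = Wx + b = [-1 + 0, 5 + 1] = [-1, 6]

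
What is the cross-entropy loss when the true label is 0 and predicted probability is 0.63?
L = 0.9943

L = -0·log(0.63) - 1·log(0.37) = -log(0.37) = 0.9943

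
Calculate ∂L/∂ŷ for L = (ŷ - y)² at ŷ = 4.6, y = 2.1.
∂L/∂ŷ = 5.0

∂L/∂ŷ = 2(ŷ - y) = 2(4.6 - 2.1) = 2(2.5) = 5.0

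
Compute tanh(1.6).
0.9217

tanh(1.6) = (e^(1.6) - e^(-1.6))/(e^(1.6) + e^(-1.6)) = 0.9217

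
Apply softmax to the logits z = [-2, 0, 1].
p = [0.0351, 0.2595, 0.7054]

exp(z) = [0.1353, 1, 2.718]
Sum = 3.854
p = [0.0351, 0.2595, 0.7054]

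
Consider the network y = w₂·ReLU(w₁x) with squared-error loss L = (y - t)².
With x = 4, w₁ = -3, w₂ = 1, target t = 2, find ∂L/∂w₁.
∂L/∂w₁ = 0

Forward pass:
z = w₁x = -3×4 = -12
h = ReLU(-12) = 0
y = w₂h = 1×0 = 0

Backward pass:
∂L/∂y = 2(y - t) = 2(0 - 2) = -4
∂y/∂h = w₂ = 1
∂h/∂z = 0 (ReLU derivative)
∂z/∂w₁ = x = 4

∂L/∂w₁ = -4 × 1 × 0 × 4 = 0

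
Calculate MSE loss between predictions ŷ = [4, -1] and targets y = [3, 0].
MSE = 1

MSE = (1/2)((4-3)² + (-1-0)²) = (1/2)(1 + 1) = 1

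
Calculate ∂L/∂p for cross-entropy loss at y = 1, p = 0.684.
∂L/∂p = -1.462

∂L/∂p = -y/p + (1-y)/(1-p) = -1/0.684 + 0 = -1.462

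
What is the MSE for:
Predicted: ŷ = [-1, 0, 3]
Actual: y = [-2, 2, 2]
MSE = 2

MSE = (1/3)((-1--2)² + (0-2)² + (3-2)²) = (1/3)(1 + 4 + 1) = 2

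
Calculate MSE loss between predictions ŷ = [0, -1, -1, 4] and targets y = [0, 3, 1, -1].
MSE = 11.25

MSE = (1/4)((0-0)² + (-1-3)² + (-1-1)² + (4--1)²) = (1/4)(0 + 16 + 4 + 25) = 11.25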